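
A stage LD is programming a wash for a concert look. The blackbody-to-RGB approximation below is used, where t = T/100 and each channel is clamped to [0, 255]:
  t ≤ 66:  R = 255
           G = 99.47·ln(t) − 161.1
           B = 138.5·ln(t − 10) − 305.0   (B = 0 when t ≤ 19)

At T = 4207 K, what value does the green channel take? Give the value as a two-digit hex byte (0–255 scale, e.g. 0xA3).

0xD3

t = 4207/100 = 42.07; the t ≤ 66 branch applies.
G = 99.47·ln 42.07 − 161.1 = 99.47·3.7393 − 161.1 = 210.852.
Rounded: 211; in hex, 0xD3.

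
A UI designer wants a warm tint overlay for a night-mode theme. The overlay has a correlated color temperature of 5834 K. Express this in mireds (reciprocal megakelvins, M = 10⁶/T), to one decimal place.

171.4 mireds

M = 10⁶ / 5834 = 171.409 → 171.4 mireds.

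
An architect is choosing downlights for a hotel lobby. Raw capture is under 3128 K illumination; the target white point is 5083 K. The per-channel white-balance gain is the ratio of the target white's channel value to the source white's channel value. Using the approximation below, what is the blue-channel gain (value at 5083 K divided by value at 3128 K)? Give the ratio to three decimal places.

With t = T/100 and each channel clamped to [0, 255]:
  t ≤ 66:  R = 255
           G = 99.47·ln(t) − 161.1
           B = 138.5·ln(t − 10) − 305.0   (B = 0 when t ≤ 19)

1.762

At 3128 K (t = 31.28):
  B = 138.5·ln(31.28 − 10) − 305.0 = 138.5·ln 21.28 − 305.0 = 138.5·3.0578 − 305.0 = 118.501.
At 5083 K (t = 50.83):
  B = 138.5·ln(50.83 − 10) − 305.0 = 138.5·ln 40.83 − 305.0 = 138.5·3.7094 − 305.0 = 208.754.
Gain = 208.754 / 118.501 = 1.7616 → 1.762.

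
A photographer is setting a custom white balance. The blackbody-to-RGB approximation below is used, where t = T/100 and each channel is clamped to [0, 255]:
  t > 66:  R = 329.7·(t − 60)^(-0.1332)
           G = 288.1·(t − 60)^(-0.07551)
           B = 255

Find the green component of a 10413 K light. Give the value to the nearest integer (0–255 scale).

t = 10413/100 = 104.13; the t > 66 branch applies.
G = 288.1·(104.13 − 60)^(-0.07551) = 288.1·44.13^(-0.07551) = 288.1·0.75129 = 216.446.
Rounded: 216.

216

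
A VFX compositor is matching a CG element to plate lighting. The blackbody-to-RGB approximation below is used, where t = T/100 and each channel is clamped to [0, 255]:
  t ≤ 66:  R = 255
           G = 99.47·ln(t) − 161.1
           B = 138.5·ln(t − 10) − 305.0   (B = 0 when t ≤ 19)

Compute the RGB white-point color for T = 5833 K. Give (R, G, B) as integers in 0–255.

t = 5833/100 = 58.33; the t ≤ 66 branch applies.
R = 255 by definition for t ≤ 66.
G = 99.47·ln 58.33 − 161.1 = 99.47·4.0661 − 161.1 = 243.357.
B = 138.5·ln(58.33 − 10) − 305.0 = 138.5·ln 48.33 − 305.0 = 138.5·3.8781 − 305.0 = 232.110.
Rounded: (255, 243, 232).

(255, 243, 232)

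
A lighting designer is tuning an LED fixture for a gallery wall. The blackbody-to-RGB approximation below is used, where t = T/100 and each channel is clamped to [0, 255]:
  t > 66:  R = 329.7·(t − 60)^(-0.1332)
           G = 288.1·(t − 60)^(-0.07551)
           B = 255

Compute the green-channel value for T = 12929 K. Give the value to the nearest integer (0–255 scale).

t = 12929/100 = 129.29; the t > 66 branch applies.
G = 288.1·(129.29 − 60)^(-0.07551) = 288.1·69.29^(-0.07551) = 288.1·0.72612 = 209.196.
Rounded: 209.

209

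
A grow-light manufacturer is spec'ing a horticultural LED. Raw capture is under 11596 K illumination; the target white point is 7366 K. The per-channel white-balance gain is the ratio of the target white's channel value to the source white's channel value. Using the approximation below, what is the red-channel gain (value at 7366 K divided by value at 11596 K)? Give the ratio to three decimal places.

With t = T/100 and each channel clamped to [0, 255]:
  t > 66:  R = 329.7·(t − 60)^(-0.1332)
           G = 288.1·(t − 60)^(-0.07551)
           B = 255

At 11596 K (t = 115.96):
  R = 329.7·(115.96 − 60)^(-0.1332) = 329.7·55.96^(-0.1332) = 329.7·0.58504 = 192.886.
At 7366 K (t = 73.66):
  R = 329.7·(73.66 − 60)^(-0.1332) = 329.7·13.66^(-0.1332) = 329.7·0.70592 = 232.743.
Gain = 232.743 / 192.886 = 1.2066 → 1.207.

1.207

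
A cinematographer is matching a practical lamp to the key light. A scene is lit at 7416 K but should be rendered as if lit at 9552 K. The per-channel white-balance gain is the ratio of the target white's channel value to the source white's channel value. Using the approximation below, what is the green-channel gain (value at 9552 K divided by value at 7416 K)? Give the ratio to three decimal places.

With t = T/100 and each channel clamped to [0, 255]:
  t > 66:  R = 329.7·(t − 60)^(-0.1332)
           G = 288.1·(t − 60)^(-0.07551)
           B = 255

0.933

At 7416 K (t = 74.16):
  G = 288.1·(74.16 − 60)^(-0.07551) = 288.1·14.16^(-0.07551) = 288.1·0.81862 = 235.845.
At 9552 K (t = 95.52):
  G = 288.1·(95.52 − 60)^(-0.07551) = 288.1·35.52^(-0.07551) = 288.1·0.76370 = 220.022.
Gain = 220.022 / 235.845 = 0.9329 → 0.933.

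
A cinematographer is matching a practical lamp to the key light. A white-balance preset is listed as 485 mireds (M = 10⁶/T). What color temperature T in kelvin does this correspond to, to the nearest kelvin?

2062 K

T = 10⁶ / 485 = 2061.86 K → 2062 K.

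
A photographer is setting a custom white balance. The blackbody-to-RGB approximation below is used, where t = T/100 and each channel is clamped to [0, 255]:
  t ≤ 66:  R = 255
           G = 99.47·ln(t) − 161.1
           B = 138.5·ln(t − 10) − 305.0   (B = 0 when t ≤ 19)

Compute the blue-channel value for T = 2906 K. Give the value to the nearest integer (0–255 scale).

103

t = 2906/100 = 29.06; the t ≤ 66 branch applies.
B = 138.5·ln(29.06 − 10) − 305.0 = 138.5·ln 19.06 − 305.0 = 138.5·2.9476 − 305.0 = 103.241.
Rounded: 103.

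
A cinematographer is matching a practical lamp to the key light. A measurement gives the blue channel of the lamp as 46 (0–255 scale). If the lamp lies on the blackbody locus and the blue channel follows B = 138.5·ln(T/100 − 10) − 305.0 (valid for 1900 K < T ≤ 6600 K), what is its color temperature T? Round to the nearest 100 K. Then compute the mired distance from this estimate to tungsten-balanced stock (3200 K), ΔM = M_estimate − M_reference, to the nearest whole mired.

+122 mireds

ln(t − 10) = (46 + 305.0) / 138.5 = 2.5343.
t − 10 = e^2.5343 = 12.608, so t = 22.608.
T = 100·t = 2261 K → 2300 K to the nearest 100 K.
M_estimate = 10⁶/2300 = 434.78; M_reference = 10⁶/3200 = 312.50.
ΔM = 434.78 − 312.50 = 122.28 → +122 mireds.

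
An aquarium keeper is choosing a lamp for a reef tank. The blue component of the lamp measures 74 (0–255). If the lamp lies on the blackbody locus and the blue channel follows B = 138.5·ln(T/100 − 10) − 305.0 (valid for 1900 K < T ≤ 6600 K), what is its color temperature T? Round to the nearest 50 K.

ln(t − 10) = (74 + 305.0) / 138.5 = 2.7365.
t − 10 = e^2.7365 = 15.432, so t = 25.432.
T = 100·t = 2543 K → 2550 K to the nearest 50 K.

2550 K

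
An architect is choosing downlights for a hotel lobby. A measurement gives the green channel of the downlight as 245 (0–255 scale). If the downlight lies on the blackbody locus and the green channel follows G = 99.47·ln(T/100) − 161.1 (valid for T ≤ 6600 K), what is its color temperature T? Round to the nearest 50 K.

ln t = (245 + 161.1) / 99.47 = 4.0826.
t = e^4.0826 = 59.302.
T = 100·t = 5930 K → 5950 K to the nearest 50 K.

5950 K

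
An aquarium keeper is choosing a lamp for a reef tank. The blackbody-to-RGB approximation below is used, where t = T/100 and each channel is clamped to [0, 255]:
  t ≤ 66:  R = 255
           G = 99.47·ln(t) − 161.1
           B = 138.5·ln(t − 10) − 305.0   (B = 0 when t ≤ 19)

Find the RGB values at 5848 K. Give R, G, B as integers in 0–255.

t = 5848/100 = 58.48; the t ≤ 66 branch applies.
R = 255 by definition for t ≤ 66.
G = 99.47·ln 58.48 − 161.1 = 99.47·4.0687 − 161.1 = 243.612.
B = 138.5·ln(58.48 − 10) − 305.0 = 138.5·ln 48.48 − 305.0 = 138.5·3.8812 − 305.0 = 232.539.
Rounded: (255, 244, 233).

R=255, G=244, B=233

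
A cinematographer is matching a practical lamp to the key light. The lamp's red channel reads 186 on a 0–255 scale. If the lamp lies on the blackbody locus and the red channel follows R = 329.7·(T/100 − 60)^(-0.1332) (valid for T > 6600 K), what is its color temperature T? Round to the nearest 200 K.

(t − 60)^(-0.1332) = 186/329.7 = 0.56415.
t − 60 = 0.56415^(1/-0.1332) = 0.56415^(-7.508) = 73.521, so t = 133.521.
T = 100·t = 13352 K → 13400 K to the nearest 200 K.

13400 K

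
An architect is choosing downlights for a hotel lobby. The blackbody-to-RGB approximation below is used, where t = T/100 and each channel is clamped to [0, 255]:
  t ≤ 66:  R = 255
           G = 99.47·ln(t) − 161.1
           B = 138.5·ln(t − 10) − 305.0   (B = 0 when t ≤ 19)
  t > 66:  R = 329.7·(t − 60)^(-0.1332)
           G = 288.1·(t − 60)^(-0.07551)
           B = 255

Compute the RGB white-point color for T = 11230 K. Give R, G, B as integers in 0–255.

t = 11230/100 = 112.3; the t > 66 branch applies.
R = 329.7·(112.3 − 60)^(-0.1332) = 329.7·52.3^(-0.1332) = 329.7·0.59033 = 194.632.
G = 288.1·(112.3 − 60)^(-0.07551) = 288.1·52.3^(-0.07551) = 288.1·0.74171 = 213.688.
B = 255 by definition for t > 66.
Rounded: (195, 214, 255).

R=195, G=214, B=255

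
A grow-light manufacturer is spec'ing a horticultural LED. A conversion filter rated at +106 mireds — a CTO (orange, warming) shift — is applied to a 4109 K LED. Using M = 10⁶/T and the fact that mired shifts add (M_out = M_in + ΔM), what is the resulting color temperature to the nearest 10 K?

2860 K

M_in = 10⁶/4109 = 243.37 mireds.
M_out = 243.37 + (+106) = 349.37 mireds.
T_out = 10⁶/349.37 = 2862.3 K → 2860 K.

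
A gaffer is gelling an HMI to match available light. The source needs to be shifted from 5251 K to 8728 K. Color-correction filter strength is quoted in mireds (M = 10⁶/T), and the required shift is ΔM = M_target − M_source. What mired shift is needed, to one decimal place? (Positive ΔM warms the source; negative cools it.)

-75.9 mireds

M_source = 10⁶/5251 = 190.440; M_target = 10⁶/8728 = 114.574.
ΔM = 114.574 − 190.440 = -75.866 → -75.9 mireds, a cooling shift.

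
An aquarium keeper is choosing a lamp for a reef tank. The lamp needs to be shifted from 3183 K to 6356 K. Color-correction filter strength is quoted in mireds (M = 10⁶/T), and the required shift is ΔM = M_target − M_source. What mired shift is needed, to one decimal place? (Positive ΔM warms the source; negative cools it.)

M_source = 10⁶/3183 = 314.169; M_target = 10⁶/6356 = 157.332.
ΔM = 157.332 − 314.169 = -156.837 → -156.8 mireds, a cooling shift.

-156.8 mireds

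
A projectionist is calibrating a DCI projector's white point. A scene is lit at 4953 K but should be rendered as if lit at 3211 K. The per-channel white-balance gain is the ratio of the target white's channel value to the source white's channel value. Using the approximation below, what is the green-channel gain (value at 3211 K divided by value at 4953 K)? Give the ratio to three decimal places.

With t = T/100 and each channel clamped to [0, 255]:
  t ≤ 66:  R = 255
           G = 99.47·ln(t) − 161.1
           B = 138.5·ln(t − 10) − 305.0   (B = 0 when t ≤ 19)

0.810

At 4953 K (t = 49.53):
  G = 99.47·ln 49.53 − 161.1 = 99.47·3.9026 − 161.1 = 227.089.
At 3211 K (t = 32.11):
  G = 99.47·ln 32.11 − 161.1 = 99.47·3.4692 − 161.1 = 183.978.
Gain = 183.978 / 227.089 = 0.8102 → 0.810.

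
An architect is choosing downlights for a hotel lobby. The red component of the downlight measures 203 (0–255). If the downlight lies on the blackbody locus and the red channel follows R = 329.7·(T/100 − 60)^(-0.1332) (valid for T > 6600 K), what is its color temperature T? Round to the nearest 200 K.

(t − 60)^(-0.1332) = 203/329.7 = 0.61571.
t − 60 = 0.61571^(1/-0.1332) = 0.61571^(-7.508) = 38.129, so t = 98.129.
T = 100·t = 9813 K → 9800 K to the nearest 200 K.

9800 K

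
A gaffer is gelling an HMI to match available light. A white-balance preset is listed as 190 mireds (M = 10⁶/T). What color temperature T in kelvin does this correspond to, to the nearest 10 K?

T = 10⁶ / 190 = 5263.16 K → 5260 K.

5260 K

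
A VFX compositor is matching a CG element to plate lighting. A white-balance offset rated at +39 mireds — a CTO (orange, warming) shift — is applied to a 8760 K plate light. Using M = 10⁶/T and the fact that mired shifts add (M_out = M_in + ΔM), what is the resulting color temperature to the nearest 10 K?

6530 K

M_in = 10⁶/8760 = 114.16 mireds.
M_out = 114.16 + (+39) = 153.16 mireds.
T_out = 10⁶/153.16 = 6529.3 K → 6530 K.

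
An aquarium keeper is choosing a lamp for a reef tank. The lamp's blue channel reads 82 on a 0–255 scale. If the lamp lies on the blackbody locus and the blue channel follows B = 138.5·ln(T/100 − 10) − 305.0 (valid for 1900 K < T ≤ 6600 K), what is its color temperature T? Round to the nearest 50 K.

2650 K

ln(t − 10) = (82 + 305.0) / 138.5 = 2.7942.
t − 10 = e^2.7942 = 16.350, so t = 26.350.
T = 100·t = 2635 K → 2650 K to the nearest 50 K.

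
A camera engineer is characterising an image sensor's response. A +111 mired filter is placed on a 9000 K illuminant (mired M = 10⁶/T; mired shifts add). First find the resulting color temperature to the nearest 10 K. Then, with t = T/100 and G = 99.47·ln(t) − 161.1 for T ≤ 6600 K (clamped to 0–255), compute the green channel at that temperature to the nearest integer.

M_in = 10⁶/9000 = 111.11; M_out = 111.11 + (+111) = 222.11.
T_out = 10⁶/222.11 = 4502.3 K → 4500 K; t = 45.
G = 99.47·ln 45 − 161.1 = 99.47·3.8067 − 161.1 = 217.549.
Rounded: 218.

218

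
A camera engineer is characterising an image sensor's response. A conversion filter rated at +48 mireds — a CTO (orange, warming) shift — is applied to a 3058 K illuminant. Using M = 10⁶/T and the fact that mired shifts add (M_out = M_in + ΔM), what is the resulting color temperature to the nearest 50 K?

2650 K

M_in = 10⁶/3058 = 327.01 mireds.
M_out = 327.01 + (+48) = 375.01 mireds.
T_out = 10⁶/375.01 = 2666.6 K → 2650 K.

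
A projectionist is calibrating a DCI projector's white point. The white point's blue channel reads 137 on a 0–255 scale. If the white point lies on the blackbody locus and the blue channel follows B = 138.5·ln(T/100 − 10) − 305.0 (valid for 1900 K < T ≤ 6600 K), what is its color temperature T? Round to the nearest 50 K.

ln(t − 10) = (137 + 305.0) / 138.5 = 3.1913.
t − 10 = e^3.1913 = 24.321, so t = 34.321.
T = 100·t = 3432 K → 3450 K to the nearest 50 K.

3450 K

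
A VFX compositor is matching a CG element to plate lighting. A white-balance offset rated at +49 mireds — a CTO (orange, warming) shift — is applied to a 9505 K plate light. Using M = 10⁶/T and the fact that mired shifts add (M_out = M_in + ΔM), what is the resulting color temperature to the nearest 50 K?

6500 K

M_in = 10⁶/9505 = 105.21 mireds.
M_out = 105.21 + (+49) = 154.21 mireds.
T_out = 10⁶/154.21 = 6484.8 K → 6500 K.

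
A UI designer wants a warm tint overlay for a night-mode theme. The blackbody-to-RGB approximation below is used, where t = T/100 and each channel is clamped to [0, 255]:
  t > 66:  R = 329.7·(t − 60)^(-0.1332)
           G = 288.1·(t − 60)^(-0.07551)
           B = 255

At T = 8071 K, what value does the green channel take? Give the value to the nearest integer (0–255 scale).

229

t = 8071/100 = 80.71; the t > 66 branch applies.
G = 288.1·(80.71 − 60)^(-0.07551) = 288.1·20.71^(-0.07551) = 288.1·0.79545 = 229.170.
Rounded: 229.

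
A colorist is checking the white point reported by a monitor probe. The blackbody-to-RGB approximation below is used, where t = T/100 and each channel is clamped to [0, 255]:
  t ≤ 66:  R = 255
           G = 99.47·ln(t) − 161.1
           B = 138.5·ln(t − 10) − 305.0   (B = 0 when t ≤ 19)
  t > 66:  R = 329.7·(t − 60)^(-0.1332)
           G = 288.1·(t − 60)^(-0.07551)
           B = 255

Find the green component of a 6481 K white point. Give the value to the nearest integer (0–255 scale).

254

t = 6481/100 = 64.81; the t ≤ 66 branch applies.
G = 99.47·ln 64.81 − 161.1 = 99.47·4.1715 − 161.1 = 253.835.
Rounded: 254.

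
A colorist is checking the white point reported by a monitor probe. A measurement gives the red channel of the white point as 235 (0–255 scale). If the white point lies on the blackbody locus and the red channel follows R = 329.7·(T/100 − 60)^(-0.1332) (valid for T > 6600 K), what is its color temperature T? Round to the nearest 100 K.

7300 K

(t − 60)^(-0.1332) = 235/329.7 = 0.71277.
t − 60 = 0.71277^(1/-0.1332) = 0.71277^(-7.508) = 12.705, so t = 72.705.
T = 100·t = 7271 K → 7300 K to the nearest 100 K.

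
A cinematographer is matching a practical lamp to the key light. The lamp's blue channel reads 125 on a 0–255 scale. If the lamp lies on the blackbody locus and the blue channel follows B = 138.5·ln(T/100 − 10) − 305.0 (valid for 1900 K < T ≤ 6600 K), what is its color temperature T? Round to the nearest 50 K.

ln(t − 10) = (125 + 305.0) / 138.5 = 3.1047.
t − 10 = e^3.1047 = 22.302, so t = 32.302.
T = 100·t = 3230 K → 3250 K to the nearest 50 K.

3250 K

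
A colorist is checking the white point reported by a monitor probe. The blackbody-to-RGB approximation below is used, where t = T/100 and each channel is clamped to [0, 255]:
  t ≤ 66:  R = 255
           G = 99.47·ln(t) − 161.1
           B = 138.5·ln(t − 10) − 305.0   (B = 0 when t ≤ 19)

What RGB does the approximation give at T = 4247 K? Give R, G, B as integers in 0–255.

R=255, G=212, B=177

t = 4247/100 = 42.47; the t ≤ 66 branch applies.
R = 255 by definition for t ≤ 66.
G = 99.47·ln 42.47 − 161.1 = 99.47·3.7488 − 161.1 = 211.793.
B = 138.5·ln(42.47 − 10) − 305.0 = 138.5·ln 32.47 − 305.0 = 138.5·3.4803 − 305.0 = 177.024.
Rounded: (255, 212, 177).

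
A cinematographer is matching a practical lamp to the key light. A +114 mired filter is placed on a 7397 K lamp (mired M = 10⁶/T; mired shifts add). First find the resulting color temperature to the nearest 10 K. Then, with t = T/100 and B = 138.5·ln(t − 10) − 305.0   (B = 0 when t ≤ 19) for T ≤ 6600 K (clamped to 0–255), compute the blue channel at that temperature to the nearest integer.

167

M_in = 10⁶/7397 = 135.19; M_out = 135.19 + (+114) = 249.19.
T_out = 10⁶/249.19 = 4013.0 K → 4010 K; t = 40.1.
B = 138.5·ln(40.1 − 10) − 305.0 = 138.5·ln 30.1 − 305.0 = 138.5·3.4045 − 305.0 = 166.527.
Rounded: 167.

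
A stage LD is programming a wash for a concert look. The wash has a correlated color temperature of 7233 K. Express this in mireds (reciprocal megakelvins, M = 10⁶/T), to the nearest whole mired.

138 mireds

M = 10⁶ / 7233 = 138.255 → 138 mireds.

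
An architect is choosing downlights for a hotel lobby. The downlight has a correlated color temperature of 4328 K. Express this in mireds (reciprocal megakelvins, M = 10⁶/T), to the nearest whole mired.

M = 10⁶ / 4328 = 231.054 → 231 mireds.

231 mireds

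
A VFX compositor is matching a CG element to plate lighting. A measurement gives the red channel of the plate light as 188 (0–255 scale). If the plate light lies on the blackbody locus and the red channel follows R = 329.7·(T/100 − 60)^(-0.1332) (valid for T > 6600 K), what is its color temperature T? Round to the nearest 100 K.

(t − 60)^(-0.1332) = 188/329.7 = 0.57022.
t − 60 = 0.57022^(1/-0.1332) = 0.57022^(-7.508) = 67.848, so t = 127.848.
T = 100·t = 12785 K → 12800 K to the nearest 100 K.

12800 K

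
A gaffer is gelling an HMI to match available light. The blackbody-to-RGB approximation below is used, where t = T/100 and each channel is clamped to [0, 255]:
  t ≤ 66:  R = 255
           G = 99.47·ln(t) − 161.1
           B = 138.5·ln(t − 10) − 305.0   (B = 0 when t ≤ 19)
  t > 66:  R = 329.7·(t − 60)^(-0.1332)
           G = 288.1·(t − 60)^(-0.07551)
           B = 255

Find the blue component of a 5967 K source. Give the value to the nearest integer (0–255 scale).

t = 5967/100 = 59.67; the t ≤ 66 branch applies.
B = 138.5·ln(59.67 − 10) − 305.0 = 138.5·ln 49.67 − 305.0 = 138.5·3.9054 − 305.0 = 235.898.
Rounded: 236.

236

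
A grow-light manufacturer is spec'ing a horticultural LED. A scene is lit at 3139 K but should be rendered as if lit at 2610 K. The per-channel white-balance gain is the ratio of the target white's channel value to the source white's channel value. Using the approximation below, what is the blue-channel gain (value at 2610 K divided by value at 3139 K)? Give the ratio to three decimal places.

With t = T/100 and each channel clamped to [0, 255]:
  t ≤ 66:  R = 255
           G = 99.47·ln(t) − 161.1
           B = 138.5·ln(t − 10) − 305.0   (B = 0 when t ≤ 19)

0.670

At 3139 K (t = 31.39):
  B = 138.5·ln(31.39 − 10) − 305.0 = 138.5·ln 21.39 − 305.0 = 138.5·3.0629 − 305.0 = 119.215.
At 2610 K (t = 26.1):
  B = 138.5·ln(26.1 − 10) − 305.0 = 138.5·ln 16.1 − 305.0 = 138.5·2.7788 − 305.0 = 79.866.
Gain = 79.866 / 119.215 = 0.6699 → 0.670.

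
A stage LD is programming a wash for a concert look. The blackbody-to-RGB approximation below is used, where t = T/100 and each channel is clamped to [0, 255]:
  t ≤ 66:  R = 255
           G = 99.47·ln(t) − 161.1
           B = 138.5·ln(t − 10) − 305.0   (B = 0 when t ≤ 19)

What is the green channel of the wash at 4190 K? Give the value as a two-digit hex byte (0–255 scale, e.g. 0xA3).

0xD2

t = 4190/100 = 41.9; the t ≤ 66 branch applies.
G = 99.47·ln 41.9 − 161.1 = 99.47·3.7353 − 161.1 = 210.449.
Rounded: 210; in hex, 0xD2.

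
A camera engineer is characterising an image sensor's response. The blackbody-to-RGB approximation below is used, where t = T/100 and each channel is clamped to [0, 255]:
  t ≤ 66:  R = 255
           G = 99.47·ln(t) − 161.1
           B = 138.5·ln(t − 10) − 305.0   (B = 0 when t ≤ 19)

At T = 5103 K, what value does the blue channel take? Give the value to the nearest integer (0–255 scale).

209

t = 5103/100 = 51.03; the t ≤ 66 branch applies.
B = 138.5·ln(51.03 − 10) − 305.0 = 138.5·ln 41.03 − 305.0 = 138.5·3.7143 − 305.0 = 209.431.
Rounded: 209.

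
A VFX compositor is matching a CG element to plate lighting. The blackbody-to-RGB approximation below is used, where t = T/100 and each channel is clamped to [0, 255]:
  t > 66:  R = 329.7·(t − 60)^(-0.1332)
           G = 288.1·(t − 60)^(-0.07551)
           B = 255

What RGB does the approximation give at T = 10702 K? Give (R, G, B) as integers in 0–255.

(197, 215, 255)

t = 10702/100 = 107.02; the t > 66 branch applies.
R = 329.7·(107.02 − 60)^(-0.1332) = 329.7·47.02^(-0.1332) = 329.7·0.59876 = 197.411.
G = 288.1·(107.02 − 60)^(-0.07551) = 288.1·47.02^(-0.07551) = 288.1·0.74770 = 215.412.
B = 255 by definition for t > 66.
Rounded: (197, 215, 255).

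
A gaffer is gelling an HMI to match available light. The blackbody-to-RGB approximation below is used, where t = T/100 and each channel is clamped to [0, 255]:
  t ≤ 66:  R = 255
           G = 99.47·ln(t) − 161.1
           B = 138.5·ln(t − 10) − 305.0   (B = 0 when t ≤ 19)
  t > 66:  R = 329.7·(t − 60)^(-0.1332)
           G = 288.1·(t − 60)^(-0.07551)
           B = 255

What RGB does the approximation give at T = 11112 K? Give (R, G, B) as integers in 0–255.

(195, 214, 255)

t = 11112/100 = 111.12; the t > 66 branch applies.
R = 329.7·(111.12 − 60)^(-0.1332) = 329.7·51.12^(-0.1332) = 329.7·0.59213 = 195.225.
G = 288.1·(111.12 − 60)^(-0.07551) = 288.1·51.12^(-0.07551) = 288.1·0.74299 = 214.056.
B = 255 by definition for t > 66.
Rounded: (195, 214, 255).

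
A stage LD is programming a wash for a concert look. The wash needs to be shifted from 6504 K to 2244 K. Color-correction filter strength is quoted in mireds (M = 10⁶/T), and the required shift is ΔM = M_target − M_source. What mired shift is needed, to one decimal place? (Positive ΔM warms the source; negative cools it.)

+291.9 mireds

M_source = 10⁶/6504 = 153.752; M_target = 10⁶/2244 = 445.633.
ΔM = 445.633 − 153.752 = 291.881 → +291.9 mireds, a warming shift.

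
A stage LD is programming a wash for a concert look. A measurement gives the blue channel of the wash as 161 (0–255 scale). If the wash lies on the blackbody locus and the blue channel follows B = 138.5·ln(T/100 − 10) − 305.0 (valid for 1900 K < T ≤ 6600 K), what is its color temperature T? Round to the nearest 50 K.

3900 K

ln(t − 10) = (161 + 305.0) / 138.5 = 3.3646.
t − 10 = e^3.3646 = 28.923, so t = 38.923.
T = 100·t = 3892 K → 3900 K to the nearest 50 K.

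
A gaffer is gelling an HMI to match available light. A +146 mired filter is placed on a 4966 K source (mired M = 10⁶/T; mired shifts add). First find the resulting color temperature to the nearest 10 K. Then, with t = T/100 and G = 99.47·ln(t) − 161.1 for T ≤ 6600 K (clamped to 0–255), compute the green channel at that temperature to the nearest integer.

173

M_in = 10⁶/4966 = 201.37; M_out = 201.37 + (+146) = 347.37.
T_out = 10⁶/347.37 = 2878.8 K → 2880 K; t = 28.8.
G = 99.47·ln 28.8 − 161.1 = 99.47·3.3604 − 161.1 = 173.157.
Rounded: 173.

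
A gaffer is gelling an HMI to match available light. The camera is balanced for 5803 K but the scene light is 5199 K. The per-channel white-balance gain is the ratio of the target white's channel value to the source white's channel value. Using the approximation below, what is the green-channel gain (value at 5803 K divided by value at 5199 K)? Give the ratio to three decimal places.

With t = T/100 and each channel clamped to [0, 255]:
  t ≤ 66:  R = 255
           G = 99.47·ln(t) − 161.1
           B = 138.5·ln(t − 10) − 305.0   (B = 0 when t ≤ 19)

At 5199 K (t = 51.99):
  G = 99.47·ln 51.99 − 161.1 = 99.47·3.9511 − 161.1 = 231.911.
At 5803 K (t = 58.03):
  G = 99.47·ln 58.03 − 161.1 = 99.47·4.0610 − 161.1 = 242.844.
Gain = 242.844 / 231.911 = 1.0471 → 1.047.

1.047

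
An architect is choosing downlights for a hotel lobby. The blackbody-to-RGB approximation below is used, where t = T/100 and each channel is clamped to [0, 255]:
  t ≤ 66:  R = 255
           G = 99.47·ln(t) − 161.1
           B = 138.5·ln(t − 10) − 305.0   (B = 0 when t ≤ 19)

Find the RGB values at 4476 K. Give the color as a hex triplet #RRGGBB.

#FFD9BA

t = 4476/100 = 44.76; the t ≤ 66 branch applies.
R = 255 by definition for t ≤ 66.
G = 99.47·ln 44.76 − 161.1 = 99.47·3.8013 − 161.1 = 217.017.
B = 138.5·ln(44.76 − 10) − 305.0 = 138.5·ln 34.76 − 305.0 = 138.5·3.5485 − 305.0 = 186.463.
Rounded: (255, 217, 186).
In hex: #FFD9BA.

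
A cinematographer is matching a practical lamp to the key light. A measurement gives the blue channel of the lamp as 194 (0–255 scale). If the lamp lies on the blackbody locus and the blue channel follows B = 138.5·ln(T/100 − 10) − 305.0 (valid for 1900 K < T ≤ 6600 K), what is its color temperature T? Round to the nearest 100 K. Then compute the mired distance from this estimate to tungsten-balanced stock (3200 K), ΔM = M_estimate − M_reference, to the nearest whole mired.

-100 mireds

ln(t − 10) = (194 + 305.0) / 138.5 = 3.6029.
t − 10 = e^3.6029 = 36.704, so t = 46.704.
T = 100·t = 4670 K → 4700 K to the nearest 100 K.
M_estimate = 10⁶/4700 = 212.77; M_reference = 10⁶/3200 = 312.50.
ΔM = 212.77 − 312.50 = -99.73 → -100 mireds.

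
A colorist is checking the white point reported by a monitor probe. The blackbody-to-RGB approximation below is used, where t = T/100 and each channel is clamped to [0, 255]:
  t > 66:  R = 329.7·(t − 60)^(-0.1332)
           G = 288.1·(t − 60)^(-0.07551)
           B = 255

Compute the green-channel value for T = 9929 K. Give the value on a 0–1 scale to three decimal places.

0.856

t = 9929/100 = 99.29; the t > 66 branch applies.
G = 288.1·(99.29 − 60)^(-0.07551) = 288.1·39.29^(-0.07551) = 288.1·0.75791 = 218.353.
On a 0–1 scale: 218.353/255 = 0.8563 → 0.856.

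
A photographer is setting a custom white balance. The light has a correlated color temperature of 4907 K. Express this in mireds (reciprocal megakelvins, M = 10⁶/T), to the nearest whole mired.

204 mireds

M = 10⁶ / 4907 = 203.791 → 204 mireds.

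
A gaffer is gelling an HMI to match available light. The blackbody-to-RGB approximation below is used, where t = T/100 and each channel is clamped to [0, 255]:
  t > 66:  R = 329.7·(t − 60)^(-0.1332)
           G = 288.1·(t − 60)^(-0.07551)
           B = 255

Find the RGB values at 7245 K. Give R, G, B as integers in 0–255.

t = 7245/100 = 72.45; the t > 66 branch applies.
R = 329.7·(72.45 − 60)^(-0.1332) = 329.7·12.45^(-0.1332) = 329.7·0.71470 = 235.636.
G = 288.1·(72.45 − 60)^(-0.07551) = 288.1·12.45^(-0.07551) = 288.1·0.82662 = 238.148.
B = 255 by definition for t > 66.
Rounded: (236, 238, 255).

R=236, G=238, B=255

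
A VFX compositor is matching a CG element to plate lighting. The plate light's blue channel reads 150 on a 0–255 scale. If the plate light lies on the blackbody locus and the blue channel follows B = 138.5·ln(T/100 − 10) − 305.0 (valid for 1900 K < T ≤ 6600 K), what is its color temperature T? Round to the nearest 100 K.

ln(t − 10) = (150 + 305.0) / 138.5 = 3.2852.
t − 10 = e^3.2852 = 26.714, so t = 36.714.
T = 100·t = 3671 K → 3700 K to the nearest 100 K.

3700 K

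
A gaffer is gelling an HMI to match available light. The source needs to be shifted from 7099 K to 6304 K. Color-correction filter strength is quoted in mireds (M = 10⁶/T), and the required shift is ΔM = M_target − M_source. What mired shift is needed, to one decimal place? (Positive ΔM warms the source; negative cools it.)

M_source = 10⁶/7099 = 140.865; M_target = 10⁶/6304 = 158.629.
ΔM = 158.629 − 140.865 = 17.765 → +17.8 mireds, a warming shift.

+17.8 mireds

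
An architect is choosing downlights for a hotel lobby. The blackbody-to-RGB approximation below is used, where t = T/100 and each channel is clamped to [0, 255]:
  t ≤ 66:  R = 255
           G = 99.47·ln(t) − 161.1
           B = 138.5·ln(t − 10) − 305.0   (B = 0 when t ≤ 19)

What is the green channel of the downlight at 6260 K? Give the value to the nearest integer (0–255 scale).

250

t = 6260/100 = 62.6; the t ≤ 66 branch applies.
G = 99.47·ln 62.6 − 161.1 = 99.47·4.1368 − 161.1 = 250.384.
Rounded: 250.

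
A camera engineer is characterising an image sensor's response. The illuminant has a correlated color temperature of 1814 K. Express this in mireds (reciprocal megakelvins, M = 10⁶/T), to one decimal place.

551.3 mireds

M = 10⁶ / 1814 = 551.268 → 551.3 mireds.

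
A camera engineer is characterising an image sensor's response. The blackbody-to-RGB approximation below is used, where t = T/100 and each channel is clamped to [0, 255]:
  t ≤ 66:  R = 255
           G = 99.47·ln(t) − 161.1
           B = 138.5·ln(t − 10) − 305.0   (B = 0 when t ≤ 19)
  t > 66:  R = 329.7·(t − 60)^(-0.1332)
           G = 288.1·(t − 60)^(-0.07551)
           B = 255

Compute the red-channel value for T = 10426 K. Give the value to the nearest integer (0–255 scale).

199

t = 10426/100 = 104.26; the t > 66 branch applies.
R = 329.7·(104.26 − 60)^(-0.1332) = 329.7·44.26^(-0.1332) = 329.7·0.60360 = 199.008.
Rounded: 199.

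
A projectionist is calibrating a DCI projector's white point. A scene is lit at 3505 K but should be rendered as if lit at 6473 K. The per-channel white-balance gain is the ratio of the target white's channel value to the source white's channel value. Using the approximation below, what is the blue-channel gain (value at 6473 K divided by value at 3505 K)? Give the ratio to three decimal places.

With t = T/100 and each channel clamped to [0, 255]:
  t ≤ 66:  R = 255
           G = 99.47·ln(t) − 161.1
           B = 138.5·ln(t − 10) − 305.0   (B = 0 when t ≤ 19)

At 3505 K (t = 35.05):
  B = 138.5·ln(35.05 − 10) − 305.0 = 138.5·ln 25.05 − 305.0 = 138.5·3.2209 − 305.0 = 141.091.
At 6473 K (t = 64.73):
  B = 138.5·ln(64.73 − 10) − 305.0 = 138.5·ln 54.73 − 305.0 = 138.5·4.0024 − 305.0 = 249.334.
Gain = 249.334 / 141.091 = 1.7672 → 1.767.

1.767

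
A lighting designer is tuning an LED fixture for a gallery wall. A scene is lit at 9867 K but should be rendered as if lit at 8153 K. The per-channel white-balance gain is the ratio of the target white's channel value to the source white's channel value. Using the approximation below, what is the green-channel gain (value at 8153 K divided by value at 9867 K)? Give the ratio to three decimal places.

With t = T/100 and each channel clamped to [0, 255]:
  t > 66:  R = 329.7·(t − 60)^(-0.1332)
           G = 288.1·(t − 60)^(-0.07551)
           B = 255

At 9867 K (t = 98.67):
  G = 288.1·(98.67 − 60)^(-0.07551) = 288.1·38.67^(-0.07551) = 288.1·0.75882 = 218.615.
At 8153 K (t = 81.53):
  G = 288.1·(81.53 − 60)^(-0.07551) = 288.1·21.53^(-0.07551) = 288.1·0.79313 = 228.499.
Gain = 228.499 / 218.615 = 1.0452 → 1.045.

1.045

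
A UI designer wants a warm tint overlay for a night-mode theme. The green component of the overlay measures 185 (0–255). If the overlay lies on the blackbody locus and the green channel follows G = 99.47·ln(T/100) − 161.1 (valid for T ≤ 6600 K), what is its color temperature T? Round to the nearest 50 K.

3250 K

ln t = (185 + 161.1) / 99.47 = 3.4794.
t = e^3.4794 = 32.442.
T = 100·t = 3244 K → 3250 K to the nearest 50 K.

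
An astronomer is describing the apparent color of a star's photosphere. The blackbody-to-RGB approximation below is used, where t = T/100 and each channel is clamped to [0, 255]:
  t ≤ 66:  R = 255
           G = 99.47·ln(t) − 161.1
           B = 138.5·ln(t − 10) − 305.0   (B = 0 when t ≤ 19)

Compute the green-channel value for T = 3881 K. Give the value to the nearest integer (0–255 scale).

203

t = 3881/100 = 38.81; the t ≤ 66 branch applies.
G = 99.47·ln 38.81 − 161.1 = 99.47·3.6587 − 161.1 = 202.829.
Rounded: 203.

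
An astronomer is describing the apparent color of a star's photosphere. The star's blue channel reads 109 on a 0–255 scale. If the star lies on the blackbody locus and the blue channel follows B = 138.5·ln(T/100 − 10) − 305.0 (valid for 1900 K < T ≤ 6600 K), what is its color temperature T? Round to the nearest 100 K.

ln(t − 10) = (109 + 305.0) / 138.5 = 2.9892.
t − 10 = e^2.9892 = 19.869, so t = 29.869.
T = 100·t = 2987 K → 3000 K to the nearest 100 K.

3000 K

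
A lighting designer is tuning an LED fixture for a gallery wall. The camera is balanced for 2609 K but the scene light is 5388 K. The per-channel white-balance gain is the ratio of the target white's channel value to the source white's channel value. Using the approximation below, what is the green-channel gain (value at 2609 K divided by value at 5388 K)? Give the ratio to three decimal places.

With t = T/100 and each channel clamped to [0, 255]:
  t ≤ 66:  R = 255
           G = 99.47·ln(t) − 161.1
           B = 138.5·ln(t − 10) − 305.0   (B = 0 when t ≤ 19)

0.694

At 5388 K (t = 53.88):
  G = 99.47·ln 53.88 − 161.1 = 99.47·3.9868 − 161.1 = 235.463.
At 2609 K (t = 26.09):
  G = 99.47·ln 26.09 − 161.1 = 99.47·3.2616 − 161.1 = 163.327.
Gain = 163.327 / 235.463 = 0.6936 → 0.694.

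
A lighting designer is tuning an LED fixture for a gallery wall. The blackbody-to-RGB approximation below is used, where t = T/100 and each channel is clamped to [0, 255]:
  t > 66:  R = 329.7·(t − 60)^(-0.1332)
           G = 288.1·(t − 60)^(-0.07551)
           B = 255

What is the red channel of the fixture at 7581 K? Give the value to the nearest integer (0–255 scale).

t = 7581/100 = 75.81; the t > 66 branch applies.
R = 329.7·(75.81 − 60)^(-0.1332) = 329.7·15.81^(-0.1332) = 329.7·0.69231 = 228.255.
Rounded: 228.

228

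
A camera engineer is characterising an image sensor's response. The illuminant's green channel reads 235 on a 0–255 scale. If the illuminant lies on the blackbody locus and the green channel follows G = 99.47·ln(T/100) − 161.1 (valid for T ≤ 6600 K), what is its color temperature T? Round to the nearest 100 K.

5400 K

ln t = (235 + 161.1) / 99.47 = 3.9821.
t = e^3.9821 = 53.630.
T = 100·t = 5363 K → 5400 K to the nearest 100 K.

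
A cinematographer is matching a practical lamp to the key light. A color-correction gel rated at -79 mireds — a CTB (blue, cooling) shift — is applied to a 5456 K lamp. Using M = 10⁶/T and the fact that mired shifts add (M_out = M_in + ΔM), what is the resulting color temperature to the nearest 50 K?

9600 K

M_in = 10⁶/5456 = 183.28 mireds.
M_out = 183.28 + (-79) = 104.28 mireds.
T_out = 10⁶/104.28 = 9589.2 K → 9600 K.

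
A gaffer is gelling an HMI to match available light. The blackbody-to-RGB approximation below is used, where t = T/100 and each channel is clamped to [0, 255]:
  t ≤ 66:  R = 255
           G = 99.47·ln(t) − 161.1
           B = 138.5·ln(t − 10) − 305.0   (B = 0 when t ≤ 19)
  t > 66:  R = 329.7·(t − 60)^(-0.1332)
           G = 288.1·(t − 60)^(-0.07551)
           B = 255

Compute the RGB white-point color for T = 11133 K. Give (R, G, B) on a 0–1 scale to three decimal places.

(0.765, 0.839, 1.000)

t = 11133/100 = 111.33; the t > 66 branch applies.
R = 329.7·(111.33 − 60)^(-0.1332) = 329.7·51.33^(-0.1332) = 329.7·0.59180 = 195.118.
G = 288.1·(111.33 − 60)^(-0.07551) = 288.1·51.33^(-0.07551) = 288.1·0.74276 = 213.990.
B = 255 by definition for t > 66.
Dividing each by 255: (0.7652, 0.8392, 1.0000) → (0.765, 0.839, 1.000).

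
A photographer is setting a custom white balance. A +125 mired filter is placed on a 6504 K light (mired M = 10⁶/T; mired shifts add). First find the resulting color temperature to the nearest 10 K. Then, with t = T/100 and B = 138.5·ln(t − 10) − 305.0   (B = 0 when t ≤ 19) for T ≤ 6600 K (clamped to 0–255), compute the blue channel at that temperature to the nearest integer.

146

M_in = 10⁶/6504 = 153.75; M_out = 153.75 + (+125) = 278.75.
T_out = 10⁶/278.75 = 3587.4 K → 3590 K; t = 35.9.
B = 138.5·ln(35.9 − 10) − 305.0 = 138.5·ln 25.9 − 305.0 = 138.5·3.2542 − 305.0 = 145.713.
Rounded: 146.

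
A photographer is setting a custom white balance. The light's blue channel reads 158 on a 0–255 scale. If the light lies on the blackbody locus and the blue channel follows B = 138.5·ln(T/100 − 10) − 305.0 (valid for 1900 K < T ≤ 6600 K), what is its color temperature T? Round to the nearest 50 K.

ln(t − 10) = (158 + 305.0) / 138.5 = 3.3430.
t − 10 = e^3.3430 = 28.303, so t = 38.303.
T = 100·t = 3830 K → 3850 K to the nearest 50 K.

3850 K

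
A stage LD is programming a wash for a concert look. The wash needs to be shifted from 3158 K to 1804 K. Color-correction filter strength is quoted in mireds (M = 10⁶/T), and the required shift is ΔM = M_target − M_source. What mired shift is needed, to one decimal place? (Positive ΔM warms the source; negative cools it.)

M_source = 10⁶/3158 = 316.656; M_target = 10⁶/1804 = 554.324.
ΔM = 554.324 − 316.656 = 237.668 → +237.7 mireds, a warming shift.

+237.7 mireds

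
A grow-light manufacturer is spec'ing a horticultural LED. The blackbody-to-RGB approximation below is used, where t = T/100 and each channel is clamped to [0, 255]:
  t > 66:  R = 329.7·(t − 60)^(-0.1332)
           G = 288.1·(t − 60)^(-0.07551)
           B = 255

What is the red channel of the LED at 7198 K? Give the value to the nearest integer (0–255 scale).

t = 7198/100 = 71.98; the t > 66 branch applies.
R = 329.7·(71.98 − 60)^(-0.1332) = 329.7·11.98^(-0.1332) = 329.7·0.71837 = 236.847.
Rounded: 237.

237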